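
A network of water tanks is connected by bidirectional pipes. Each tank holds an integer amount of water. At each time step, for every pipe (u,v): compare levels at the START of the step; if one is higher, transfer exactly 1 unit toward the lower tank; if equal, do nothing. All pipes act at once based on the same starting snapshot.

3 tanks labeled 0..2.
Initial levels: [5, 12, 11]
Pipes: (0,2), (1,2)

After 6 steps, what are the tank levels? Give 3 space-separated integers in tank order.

Answer: 10 10 8

Derivation:
Step 1: flows [2->0,1->2] -> levels [6 11 11]
Step 2: flows [2->0,1=2] -> levels [7 11 10]
Step 3: flows [2->0,1->2] -> levels [8 10 10]
Step 4: flows [2->0,1=2] -> levels [9 10 9]
Step 5: flows [0=2,1->2] -> levels [9 9 10]
Step 6: flows [2->0,2->1] -> levels [10 10 8]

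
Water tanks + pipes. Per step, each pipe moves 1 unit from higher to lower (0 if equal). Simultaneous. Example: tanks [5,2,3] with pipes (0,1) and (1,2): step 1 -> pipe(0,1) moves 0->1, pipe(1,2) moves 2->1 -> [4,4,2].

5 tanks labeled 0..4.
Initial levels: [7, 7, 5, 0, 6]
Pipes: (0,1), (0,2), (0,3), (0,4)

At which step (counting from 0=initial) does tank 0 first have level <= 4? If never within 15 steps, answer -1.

Answer: 1

Derivation:
Step 1: flows [0=1,0->2,0->3,0->4] -> levels [4 7 6 1 7]
Tank 0 first reaches <=4 at step 1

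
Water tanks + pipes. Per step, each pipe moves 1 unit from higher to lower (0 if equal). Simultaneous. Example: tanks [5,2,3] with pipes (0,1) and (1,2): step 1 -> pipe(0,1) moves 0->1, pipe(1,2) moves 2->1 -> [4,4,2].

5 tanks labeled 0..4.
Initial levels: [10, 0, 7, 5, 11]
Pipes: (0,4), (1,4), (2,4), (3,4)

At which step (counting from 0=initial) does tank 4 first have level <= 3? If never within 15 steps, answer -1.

Answer: -1

Derivation:
Step 1: flows [4->0,4->1,4->2,4->3] -> levels [11 1 8 6 7]
Step 2: flows [0->4,4->1,2->4,4->3] -> levels [10 2 7 7 7]
Step 3: flows [0->4,4->1,2=4,3=4] -> levels [9 3 7 7 7]
Step 4: flows [0->4,4->1,2=4,3=4] -> levels [8 4 7 7 7]
Step 5: flows [0->4,4->1,2=4,3=4] -> levels [7 5 7 7 7]
Step 6: flows [0=4,4->1,2=4,3=4] -> levels [7 6 7 7 6]
Step 7: flows [0->4,1=4,2->4,3->4] -> levels [6 6 6 6 9]
Step 8: flows [4->0,4->1,4->2,4->3] -> levels [7 7 7 7 5]
Step 9: flows [0->4,1->4,2->4,3->4] -> levels [6 6 6 6 9]
  -> period-2 cycle (repeats step 7); tank 4 never drops to <=3
Tank 4 never reaches <=3 within 15 steps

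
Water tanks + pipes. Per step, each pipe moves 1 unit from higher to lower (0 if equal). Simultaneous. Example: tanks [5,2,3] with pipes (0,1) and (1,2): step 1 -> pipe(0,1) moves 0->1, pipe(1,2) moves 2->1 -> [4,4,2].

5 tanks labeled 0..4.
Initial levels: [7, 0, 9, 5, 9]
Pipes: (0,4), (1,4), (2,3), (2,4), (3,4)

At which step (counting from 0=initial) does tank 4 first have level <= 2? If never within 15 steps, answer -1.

Step 1: flows [4->0,4->1,2->3,2=4,4->3] -> levels [8 1 8 7 6]
Step 2: flows [0->4,4->1,2->3,2->4,3->4] -> levels [7 2 6 7 8]
Step 3: flows [4->0,4->1,3->2,4->2,4->3] -> levels [8 3 8 7 4]
Step 4: flows [0->4,4->1,2->3,2->4,3->4] -> levels [7 4 6 7 6]
Step 5: flows [0->4,4->1,3->2,2=4,3->4] -> levels [6 5 7 5 7]
Step 6: flows [4->0,4->1,2->3,2=4,4->3] -> levels [7 6 6 7 4]
Step 7: flows [0->4,1->4,3->2,2->4,3->4] -> levels [6 5 6 5 8]
Step 8: flows [4->0,4->1,2->3,4->2,4->3] -> levels [7 6 6 7 4]
  -> period-2 cycle (repeats step 6); tank 4 never drops to <=2
Tank 4 never reaches <=2 within 15 steps

Answer: -1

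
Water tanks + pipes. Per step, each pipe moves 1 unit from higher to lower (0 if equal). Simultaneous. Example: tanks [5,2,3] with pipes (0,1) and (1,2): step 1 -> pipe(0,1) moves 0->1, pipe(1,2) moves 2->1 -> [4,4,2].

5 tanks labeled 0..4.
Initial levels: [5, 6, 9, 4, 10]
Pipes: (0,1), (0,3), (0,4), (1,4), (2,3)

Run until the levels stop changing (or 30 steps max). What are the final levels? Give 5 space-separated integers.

Answer: 8 7 7 6 6

Derivation:
Step 1: flows [1->0,0->3,4->0,4->1,2->3] -> levels [6 6 8 6 8]
Step 2: flows [0=1,0=3,4->0,4->1,2->3] -> levels [7 7 7 7 6]
Step 3: flows [0=1,0=3,0->4,1->4,2=3] -> levels [6 6 7 7 8]
Step 4: flows [0=1,3->0,4->0,4->1,2=3] -> levels [8 7 7 6 6]
Step 5: flows [0->1,0->3,0->4,1->4,2->3] -> levels [5 7 6 8 8]
Step 6: flows [1->0,3->0,4->0,4->1,3->2] -> levels [8 7 7 6 6]
  -> period-2 cycle: step 6 state = step 4 state; never stabilizes
  -> state at step 30: (30-4) mod 2 = 0, same as step 4 -> [8 7 7 6 6]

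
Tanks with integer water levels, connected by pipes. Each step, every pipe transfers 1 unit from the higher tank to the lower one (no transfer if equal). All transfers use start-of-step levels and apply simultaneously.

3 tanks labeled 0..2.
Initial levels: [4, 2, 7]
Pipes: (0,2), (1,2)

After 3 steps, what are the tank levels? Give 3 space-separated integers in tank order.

Answer: 4 4 5

Derivation:
Step 1: flows [2->0,2->1] -> levels [5 3 5]
Step 2: flows [0=2,2->1] -> levels [5 4 4]
Step 3: flows [0->2,1=2] -> levels [4 4 5]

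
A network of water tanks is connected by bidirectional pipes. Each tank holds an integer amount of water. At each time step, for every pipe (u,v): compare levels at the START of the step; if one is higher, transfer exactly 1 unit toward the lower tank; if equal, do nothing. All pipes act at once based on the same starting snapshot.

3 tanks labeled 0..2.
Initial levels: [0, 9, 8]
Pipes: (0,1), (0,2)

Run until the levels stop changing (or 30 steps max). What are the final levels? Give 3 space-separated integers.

Answer: 5 6 6

Derivation:
Step 1: flows [1->0,2->0] -> levels [2 8 7]
Step 2: flows [1->0,2->0] -> levels [4 7 6]
Step 3: flows [1->0,2->0] -> levels [6 6 5]
Step 4: flows [0=1,0->2] -> levels [5 6 6]
Step 5: flows [1->0,2->0] -> levels [7 5 5]
Step 6: flows [0->1,0->2] -> levels [5 6 6]
  -> period-2 cycle: step 6 state = step 4 state; never stabilizes
  -> state at step 30: (30-4) mod 2 = 0, same as step 4 -> [5 6 6]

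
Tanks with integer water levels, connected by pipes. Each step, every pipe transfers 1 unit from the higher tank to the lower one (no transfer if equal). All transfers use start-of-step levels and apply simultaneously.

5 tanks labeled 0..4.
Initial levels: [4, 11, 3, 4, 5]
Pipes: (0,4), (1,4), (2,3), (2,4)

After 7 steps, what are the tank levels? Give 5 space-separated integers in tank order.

Step 1: flows [4->0,1->4,3->2,4->2] -> levels [5 10 5 3 4]
Step 2: flows [0->4,1->4,2->3,2->4] -> levels [4 9 3 4 7]
Step 3: flows [4->0,1->4,3->2,4->2] -> levels [5 8 5 3 6]
Step 4: flows [4->0,1->4,2->3,4->2] -> levels [6 7 5 4 5]
Step 5: flows [0->4,1->4,2->3,2=4] -> levels [5 6 4 5 7]
Step 6: flows [4->0,4->1,3->2,4->2] -> levels [6 7 6 4 4]
Step 7: flows [0->4,1->4,2->3,2->4] -> levels [5 6 4 5 7]

Answer: 5 6 4 5 7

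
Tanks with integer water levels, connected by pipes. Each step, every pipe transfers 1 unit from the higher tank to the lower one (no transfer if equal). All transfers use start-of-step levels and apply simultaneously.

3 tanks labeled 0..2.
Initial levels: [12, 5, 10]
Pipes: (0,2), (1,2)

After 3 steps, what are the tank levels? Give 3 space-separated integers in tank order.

Answer: 10 8 9

Derivation:
Step 1: flows [0->2,2->1] -> levels [11 6 10]
Step 2: flows [0->2,2->1] -> levels [10 7 10]
Step 3: flows [0=2,2->1] -> levels [10 8 9]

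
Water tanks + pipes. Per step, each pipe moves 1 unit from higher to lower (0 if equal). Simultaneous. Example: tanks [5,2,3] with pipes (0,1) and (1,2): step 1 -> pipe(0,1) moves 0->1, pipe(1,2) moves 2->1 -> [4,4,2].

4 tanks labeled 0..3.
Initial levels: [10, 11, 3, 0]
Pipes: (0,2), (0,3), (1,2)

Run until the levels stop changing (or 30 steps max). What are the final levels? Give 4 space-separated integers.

Answer: 5 6 7 6

Derivation:
Step 1: flows [0->2,0->3,1->2] -> levels [8 10 5 1]
Step 2: flows [0->2,0->3,1->2] -> levels [6 9 7 2]
Step 3: flows [2->0,0->3,1->2] -> levels [6 8 7 3]
Step 4: flows [2->0,0->3,1->2] -> levels [6 7 7 4]
Step 5: flows [2->0,0->3,1=2] -> levels [6 7 6 5]
Step 6: flows [0=2,0->3,1->2] -> levels [5 6 7 6]
Step 7: flows [2->0,3->0,2->1] -> levels [7 7 5 5]
Step 8: flows [0->2,0->3,1->2] -> levels [5 6 7 6]
  -> period-2 cycle: step 8 state = step 6 state; never stabilizes
  -> state at step 30: (30-6) mod 2 = 0, same as step 6 -> [5 6 7 6]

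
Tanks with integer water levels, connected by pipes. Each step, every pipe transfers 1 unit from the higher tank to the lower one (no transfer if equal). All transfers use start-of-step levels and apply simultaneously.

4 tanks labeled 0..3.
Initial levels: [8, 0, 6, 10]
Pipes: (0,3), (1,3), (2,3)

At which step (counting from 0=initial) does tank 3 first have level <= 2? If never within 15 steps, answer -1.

Step 1: flows [3->0,3->1,3->2] -> levels [9 1 7 7]
Step 2: flows [0->3,3->1,2=3] -> levels [8 2 7 7]
Step 3: flows [0->3,3->1,2=3] -> levels [7 3 7 7]
Step 4: flows [0=3,3->1,2=3] -> levels [7 4 7 6]
Step 5: flows [0->3,3->1,2->3] -> levels [6 5 6 7]
Step 6: flows [3->0,3->1,3->2] -> levels [7 6 7 4]
Step 7: flows [0->3,1->3,2->3] -> levels [6 5 6 7]
  -> period-2 cycle (repeats step 5); tank 3 never drops to <=2
Tank 3 never reaches <=2 within 15 steps

Answer: -1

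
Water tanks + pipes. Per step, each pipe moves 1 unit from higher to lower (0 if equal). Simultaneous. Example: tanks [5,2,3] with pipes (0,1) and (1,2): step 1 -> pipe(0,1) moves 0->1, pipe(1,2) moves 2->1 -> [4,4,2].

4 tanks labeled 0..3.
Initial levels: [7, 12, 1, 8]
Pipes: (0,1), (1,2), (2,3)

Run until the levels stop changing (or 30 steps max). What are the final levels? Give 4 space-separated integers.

Answer: 8 6 8 6

Derivation:
Step 1: flows [1->0,1->2,3->2] -> levels [8 10 3 7]
Step 2: flows [1->0,1->2,3->2] -> levels [9 8 5 6]
Step 3: flows [0->1,1->2,3->2] -> levels [8 8 7 5]
Step 4: flows [0=1,1->2,2->3] -> levels [8 7 7 6]
Step 5: flows [0->1,1=2,2->3] -> levels [7 8 6 7]
Step 6: flows [1->0,1->2,3->2] -> levels [8 6 8 6]
Step 7: flows [0->1,2->1,2->3] -> levels [7 8 6 7]
  -> period-2 cycle: step 7 state = step 5 state; never stabilizes
  -> state at step 30: (30-5) mod 2 = 1, same as step 6 -> [8 6 8 6]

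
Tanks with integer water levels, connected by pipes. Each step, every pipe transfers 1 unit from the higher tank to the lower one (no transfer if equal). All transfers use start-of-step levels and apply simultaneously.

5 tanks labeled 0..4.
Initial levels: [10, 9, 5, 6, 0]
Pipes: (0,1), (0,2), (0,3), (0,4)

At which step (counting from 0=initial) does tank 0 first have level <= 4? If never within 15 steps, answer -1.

Answer: 5

Derivation:
Step 1: flows [0->1,0->2,0->3,0->4] -> levels [6 10 6 7 1]
Step 2: flows [1->0,0=2,3->0,0->4] -> levels [7 9 6 6 2]
Step 3: flows [1->0,0->2,0->3,0->4] -> levels [5 8 7 7 3]
Step 4: flows [1->0,2->0,3->0,0->4] -> levels [7 7 6 6 4]
Step 5: flows [0=1,0->2,0->3,0->4] -> levels [4 7 7 7 5]
Tank 0 first reaches <=4 at step 5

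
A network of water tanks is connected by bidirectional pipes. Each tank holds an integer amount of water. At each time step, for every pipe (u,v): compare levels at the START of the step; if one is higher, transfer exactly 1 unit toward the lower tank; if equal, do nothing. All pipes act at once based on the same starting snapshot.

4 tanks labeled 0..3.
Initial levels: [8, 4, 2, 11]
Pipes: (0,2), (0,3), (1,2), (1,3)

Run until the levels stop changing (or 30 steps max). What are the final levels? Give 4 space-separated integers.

Answer: 7 7 6 5

Derivation:
Step 1: flows [0->2,3->0,1->2,3->1] -> levels [8 4 4 9]
Step 2: flows [0->2,3->0,1=2,3->1] -> levels [8 5 5 7]
Step 3: flows [0->2,0->3,1=2,3->1] -> levels [6 6 6 7]
Step 4: flows [0=2,3->0,1=2,3->1] -> levels [7 7 6 5]
Step 5: flows [0->2,0->3,1->2,1->3] -> levels [5 5 8 7]
Step 6: flows [2->0,3->0,2->1,3->1] -> levels [7 7 6 5]
  -> period-2 cycle: step 6 state = step 4 state; never stabilizes
  -> state at step 30: (30-4) mod 2 = 0, same as step 4 -> [7 7 6 5]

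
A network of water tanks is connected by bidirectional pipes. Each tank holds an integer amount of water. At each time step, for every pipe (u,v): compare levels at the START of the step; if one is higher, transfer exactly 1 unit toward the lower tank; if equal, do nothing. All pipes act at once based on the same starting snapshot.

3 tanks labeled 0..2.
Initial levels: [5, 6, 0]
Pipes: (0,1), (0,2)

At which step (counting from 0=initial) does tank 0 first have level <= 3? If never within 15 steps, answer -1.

Answer: 4

Derivation:
Step 1: flows [1->0,0->2] -> levels [5 5 1]
Step 2: flows [0=1,0->2] -> levels [4 5 2]
Step 3: flows [1->0,0->2] -> levels [4 4 3]
Step 4: flows [0=1,0->2] -> levels [3 4 4]
Tank 0 first reaches <=3 at step 4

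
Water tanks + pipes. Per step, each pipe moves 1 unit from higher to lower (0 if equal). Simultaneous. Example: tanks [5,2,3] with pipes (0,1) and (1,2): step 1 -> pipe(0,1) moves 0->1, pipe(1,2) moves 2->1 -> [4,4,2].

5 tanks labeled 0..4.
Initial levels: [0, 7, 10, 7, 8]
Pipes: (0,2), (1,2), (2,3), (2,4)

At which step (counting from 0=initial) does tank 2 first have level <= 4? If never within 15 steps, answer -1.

Answer: 7

Derivation:
Step 1: flows [2->0,2->1,2->3,2->4] -> levels [1 8 6 8 9]
Step 2: flows [2->0,1->2,3->2,4->2] -> levels [2 7 8 7 8]
Step 3: flows [2->0,2->1,2->3,2=4] -> levels [3 8 5 8 8]
Step 4: flows [2->0,1->2,3->2,4->2] -> levels [4 7 7 7 7]
Step 5: flows [2->0,1=2,2=3,2=4] -> levels [5 7 6 7 7]
Step 6: flows [2->0,1->2,3->2,4->2] -> levels [6 6 8 6 6]
Step 7: flows [2->0,2->1,2->3,2->4] -> levels [7 7 4 7 7]
Tank 2 first reaches <=4 at step 7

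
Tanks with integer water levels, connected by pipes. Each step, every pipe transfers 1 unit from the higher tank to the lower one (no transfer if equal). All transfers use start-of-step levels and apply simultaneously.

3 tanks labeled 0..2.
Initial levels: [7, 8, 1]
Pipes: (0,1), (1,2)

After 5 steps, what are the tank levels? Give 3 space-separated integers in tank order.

Step 1: flows [1->0,1->2] -> levels [8 6 2]
Step 2: flows [0->1,1->2] -> levels [7 6 3]
Step 3: flows [0->1,1->2] -> levels [6 6 4]
Step 4: flows [0=1,1->2] -> levels [6 5 5]
Step 5: flows [0->1,1=2] -> levels [5 6 5]

Answer: 5 6 5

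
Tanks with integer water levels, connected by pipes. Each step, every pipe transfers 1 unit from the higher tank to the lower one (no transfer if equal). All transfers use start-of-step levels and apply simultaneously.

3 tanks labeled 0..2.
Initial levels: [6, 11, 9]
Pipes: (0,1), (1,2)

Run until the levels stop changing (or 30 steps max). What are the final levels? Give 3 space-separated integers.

Answer: 8 10 8

Derivation:
Step 1: flows [1->0,1->2] -> levels [7 9 10]
Step 2: flows [1->0,2->1] -> levels [8 9 9]
Step 3: flows [1->0,1=2] -> levels [9 8 9]
Step 4: flows [0->1,2->1] -> levels [8 10 8]
Step 5: flows [1->0,1->2] -> levels [9 8 9]
  -> period-2 cycle: step 5 state = step 3 state; never stabilizes
  -> state at step 30: (30-3) mod 2 = 1, same as step 4 -> [8 10 8]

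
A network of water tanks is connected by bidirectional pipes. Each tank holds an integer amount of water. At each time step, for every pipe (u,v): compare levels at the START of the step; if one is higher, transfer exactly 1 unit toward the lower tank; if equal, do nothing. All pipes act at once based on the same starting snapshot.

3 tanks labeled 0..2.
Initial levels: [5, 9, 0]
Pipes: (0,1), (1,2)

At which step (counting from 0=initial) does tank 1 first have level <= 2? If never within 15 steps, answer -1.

Step 1: flows [1->0,1->2] -> levels [6 7 1]
Step 2: flows [1->0,1->2] -> levels [7 5 2]
Step 3: flows [0->1,1->2] -> levels [6 5 3]
Step 4: flows [0->1,1->2] -> levels [5 5 4]
Step 5: flows [0=1,1->2] -> levels [5 4 5]
Step 6: flows [0->1,2->1] -> levels [4 6 4]
Step 7: flows [1->0,1->2] -> levels [5 4 5]
  -> period-2 cycle (repeats step 5); tank 1 never drops to <=2
Tank 1 never reaches <=2 within 15 steps

Answer: -1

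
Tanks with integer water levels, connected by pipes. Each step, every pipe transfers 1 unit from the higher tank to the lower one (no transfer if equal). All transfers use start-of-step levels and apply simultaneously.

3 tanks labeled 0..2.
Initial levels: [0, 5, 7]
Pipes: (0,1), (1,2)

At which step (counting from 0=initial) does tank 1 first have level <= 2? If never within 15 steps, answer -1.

Answer: -1

Derivation:
Step 1: flows [1->0,2->1] -> levels [1 5 6]
Step 2: flows [1->0,2->1] -> levels [2 5 5]
Step 3: flows [1->0,1=2] -> levels [3 4 5]
Step 4: flows [1->0,2->1] -> levels [4 4 4]
Step 5: flows [0=1,1=2] -> levels [4 4 4]
  -> stable; tank 1 stays at 4 > 2
Tank 1 never reaches <=2 within 15 steps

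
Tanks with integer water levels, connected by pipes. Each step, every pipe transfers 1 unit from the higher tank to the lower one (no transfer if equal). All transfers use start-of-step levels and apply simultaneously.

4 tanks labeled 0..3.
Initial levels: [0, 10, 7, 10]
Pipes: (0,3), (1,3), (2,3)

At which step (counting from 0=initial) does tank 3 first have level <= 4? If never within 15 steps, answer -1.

Step 1: flows [3->0,1=3,3->2] -> levels [1 10 8 8]
Step 2: flows [3->0,1->3,2=3] -> levels [2 9 8 8]
Step 3: flows [3->0,1->3,2=3] -> levels [3 8 8 8]
Step 4: flows [3->0,1=3,2=3] -> levels [4 8 8 7]
Step 5: flows [3->0,1->3,2->3] -> levels [5 7 7 8]
Step 6: flows [3->0,3->1,3->2] -> levels [6 8 8 5]
Step 7: flows [0->3,1->3,2->3] -> levels [5 7 7 8]
  -> period-2 cycle (repeats step 5); tank 3 never drops to <=4
Tank 3 never reaches <=4 within 15 steps

Answer: -1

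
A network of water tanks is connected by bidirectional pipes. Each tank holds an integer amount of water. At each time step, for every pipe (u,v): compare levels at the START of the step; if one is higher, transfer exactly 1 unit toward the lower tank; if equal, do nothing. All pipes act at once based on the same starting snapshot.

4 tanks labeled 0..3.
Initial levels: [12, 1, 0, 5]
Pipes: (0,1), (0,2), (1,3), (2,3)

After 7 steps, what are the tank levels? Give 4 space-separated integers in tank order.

Answer: 6 3 3 6

Derivation:
Step 1: flows [0->1,0->2,3->1,3->2] -> levels [10 3 2 3]
Step 2: flows [0->1,0->2,1=3,3->2] -> levels [8 4 4 2]
Step 3: flows [0->1,0->2,1->3,2->3] -> levels [6 4 4 4]
Step 4: flows [0->1,0->2,1=3,2=3] -> levels [4 5 5 4]
Step 5: flows [1->0,2->0,1->3,2->3] -> levels [6 3 3 6]
Step 6: flows [0->1,0->2,3->1,3->2] -> levels [4 5 5 4]
  -> period-2 cycle: step 6 state = step 4 state
  -> state at step 7: (7-4) mod 2 = 1, same as step 5 -> [6 3 3 6]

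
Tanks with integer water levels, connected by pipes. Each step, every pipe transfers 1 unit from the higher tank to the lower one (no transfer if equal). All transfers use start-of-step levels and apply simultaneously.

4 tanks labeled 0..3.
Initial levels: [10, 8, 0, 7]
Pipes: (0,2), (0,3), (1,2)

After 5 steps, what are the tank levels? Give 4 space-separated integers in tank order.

Step 1: flows [0->2,0->3,1->2] -> levels [8 7 2 8]
Step 2: flows [0->2,0=3,1->2] -> levels [7 6 4 8]
Step 3: flows [0->2,3->0,1->2] -> levels [7 5 6 7]
Step 4: flows [0->2,0=3,2->1] -> levels [6 6 6 7]
Step 5: flows [0=2,3->0,1=2] -> levels [7 6 6 6]

Answer: 7 6 6 6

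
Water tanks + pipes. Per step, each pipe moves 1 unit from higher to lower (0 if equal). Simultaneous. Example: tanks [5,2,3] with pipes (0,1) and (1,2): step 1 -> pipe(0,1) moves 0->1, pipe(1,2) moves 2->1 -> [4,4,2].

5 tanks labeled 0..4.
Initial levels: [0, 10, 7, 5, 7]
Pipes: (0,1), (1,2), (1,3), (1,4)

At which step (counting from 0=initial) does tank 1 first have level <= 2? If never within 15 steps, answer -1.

Step 1: flows [1->0,1->2,1->3,1->4] -> levels [1 6 8 6 8]
Step 2: flows [1->0,2->1,1=3,4->1] -> levels [2 7 7 6 7]
Step 3: flows [1->0,1=2,1->3,1=4] -> levels [3 5 7 7 7]
Step 4: flows [1->0,2->1,3->1,4->1] -> levels [4 7 6 6 6]
Step 5: flows [1->0,1->2,1->3,1->4] -> levels [5 3 7 7 7]
Step 6: flows [0->1,2->1,3->1,4->1] -> levels [4 7 6 6 6]
  -> period-2 cycle (repeats step 4); tank 1 never drops to <=2
Tank 1 never reaches <=2 within 15 steps

Answer: -1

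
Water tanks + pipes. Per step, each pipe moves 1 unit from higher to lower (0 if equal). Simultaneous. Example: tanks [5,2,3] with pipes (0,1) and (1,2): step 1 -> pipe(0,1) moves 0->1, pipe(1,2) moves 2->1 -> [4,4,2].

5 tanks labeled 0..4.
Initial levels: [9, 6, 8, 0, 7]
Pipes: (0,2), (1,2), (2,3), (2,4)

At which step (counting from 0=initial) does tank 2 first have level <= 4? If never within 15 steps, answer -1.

Answer: 3

Derivation:
Step 1: flows [0->2,2->1,2->3,2->4] -> levels [8 7 6 1 8]
Step 2: flows [0->2,1->2,2->3,4->2] -> levels [7 6 8 2 7]
Step 3: flows [2->0,2->1,2->3,2->4] -> levels [8 7 4 3 8]
Tank 2 first reaches <=4 at step 3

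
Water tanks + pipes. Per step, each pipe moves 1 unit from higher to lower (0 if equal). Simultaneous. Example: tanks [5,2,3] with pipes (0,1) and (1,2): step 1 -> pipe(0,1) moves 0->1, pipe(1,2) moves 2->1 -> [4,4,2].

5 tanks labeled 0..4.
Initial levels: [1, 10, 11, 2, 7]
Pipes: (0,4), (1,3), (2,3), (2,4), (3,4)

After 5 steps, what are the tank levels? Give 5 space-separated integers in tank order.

Answer: 6 8 7 5 5

Derivation:
Step 1: flows [4->0,1->3,2->3,2->4,4->3] -> levels [2 9 9 5 6]
Step 2: flows [4->0,1->3,2->3,2->4,4->3] -> levels [3 8 7 8 5]
Step 3: flows [4->0,1=3,3->2,2->4,3->4] -> levels [4 8 7 6 6]
Step 4: flows [4->0,1->3,2->3,2->4,3=4] -> levels [5 7 5 8 6]
Step 5: flows [4->0,3->1,3->2,4->2,3->4] -> levels [6 8 7 5 5]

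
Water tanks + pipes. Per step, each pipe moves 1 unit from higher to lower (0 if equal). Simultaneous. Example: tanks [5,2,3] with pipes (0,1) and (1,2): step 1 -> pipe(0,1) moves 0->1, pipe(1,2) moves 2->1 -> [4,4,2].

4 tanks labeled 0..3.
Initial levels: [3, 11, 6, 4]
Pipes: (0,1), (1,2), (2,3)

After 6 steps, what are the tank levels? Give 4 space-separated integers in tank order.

Step 1: flows [1->0,1->2,2->3] -> levels [4 9 6 5]
Step 2: flows [1->0,1->2,2->3] -> levels [5 7 6 6]
Step 3: flows [1->0,1->2,2=3] -> levels [6 5 7 6]
Step 4: flows [0->1,2->1,2->3] -> levels [5 7 5 7]
Step 5: flows [1->0,1->2,3->2] -> levels [6 5 7 6]
  -> period-2 cycle: step 5 state = step 3 state
  -> state at step 6: (6-3) mod 2 = 1, same as step 4 -> [5 7 5 7]

Answer: 5 7 5 7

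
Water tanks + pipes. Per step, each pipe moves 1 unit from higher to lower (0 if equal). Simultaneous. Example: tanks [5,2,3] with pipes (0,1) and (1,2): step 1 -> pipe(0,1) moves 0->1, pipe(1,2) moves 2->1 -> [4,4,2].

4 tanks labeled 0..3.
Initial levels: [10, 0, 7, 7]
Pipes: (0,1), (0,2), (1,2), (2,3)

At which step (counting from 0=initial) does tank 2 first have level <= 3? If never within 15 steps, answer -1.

Answer: -1

Derivation:
Step 1: flows [0->1,0->2,2->1,2=3] -> levels [8 2 7 7]
Step 2: flows [0->1,0->2,2->1,2=3] -> levels [6 4 7 7]
Step 3: flows [0->1,2->0,2->1,2=3] -> levels [6 6 5 7]
Step 4: flows [0=1,0->2,1->2,3->2] -> levels [5 5 8 6]
Step 5: flows [0=1,2->0,2->1,2->3] -> levels [6 6 5 7]
  -> period-2 cycle (repeats step 3); tank 2 never drops to <=3
Tank 2 never reaches <=3 within 15 steps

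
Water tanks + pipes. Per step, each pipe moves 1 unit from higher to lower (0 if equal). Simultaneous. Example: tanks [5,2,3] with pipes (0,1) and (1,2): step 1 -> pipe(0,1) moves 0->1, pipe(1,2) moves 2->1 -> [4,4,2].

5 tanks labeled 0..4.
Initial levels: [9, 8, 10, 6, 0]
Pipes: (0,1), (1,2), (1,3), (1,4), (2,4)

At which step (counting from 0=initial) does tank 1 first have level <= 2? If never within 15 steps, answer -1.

Answer: -1

Derivation:
Step 1: flows [0->1,2->1,1->3,1->4,2->4] -> levels [8 8 8 7 2]
Step 2: flows [0=1,1=2,1->3,1->4,2->4] -> levels [8 6 7 8 4]
Step 3: flows [0->1,2->1,3->1,1->4,2->4] -> levels [7 8 5 7 6]
Step 4: flows [1->0,1->2,1->3,1->4,4->2] -> levels [8 4 7 8 6]
Step 5: flows [0->1,2->1,3->1,4->1,2->4] -> levels [7 8 5 7 6]
  -> period-2 cycle (repeats step 3); tank 1 never drops to <=2
Tank 1 never reaches <=2 within 15 steps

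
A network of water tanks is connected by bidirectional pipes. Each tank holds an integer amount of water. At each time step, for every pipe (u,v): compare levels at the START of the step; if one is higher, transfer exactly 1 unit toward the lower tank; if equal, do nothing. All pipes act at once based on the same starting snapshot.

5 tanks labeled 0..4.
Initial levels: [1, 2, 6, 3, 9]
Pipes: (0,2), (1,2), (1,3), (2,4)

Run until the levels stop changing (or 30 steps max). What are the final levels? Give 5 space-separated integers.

Step 1: flows [2->0,2->1,3->1,4->2] -> levels [2 4 5 2 8]
Step 2: flows [2->0,2->1,1->3,4->2] -> levels [3 4 4 3 7]
Step 3: flows [2->0,1=2,1->3,4->2] -> levels [4 3 4 4 6]
Step 4: flows [0=2,2->1,3->1,4->2] -> levels [4 5 4 3 5]
Step 5: flows [0=2,1->2,1->3,4->2] -> levels [4 3 6 4 4]
Step 6: flows [2->0,2->1,3->1,2->4] -> levels [5 5 3 3 5]
Step 7: flows [0->2,1->2,1->3,4->2] -> levels [4 3 6 4 4]
  -> period-2 cycle: step 7 state = step 5 state; never stabilizes
  -> state at step 30: (30-5) mod 2 = 1, same as step 6 -> [5 5 3 3 5]

Answer: 5 5 3 3 5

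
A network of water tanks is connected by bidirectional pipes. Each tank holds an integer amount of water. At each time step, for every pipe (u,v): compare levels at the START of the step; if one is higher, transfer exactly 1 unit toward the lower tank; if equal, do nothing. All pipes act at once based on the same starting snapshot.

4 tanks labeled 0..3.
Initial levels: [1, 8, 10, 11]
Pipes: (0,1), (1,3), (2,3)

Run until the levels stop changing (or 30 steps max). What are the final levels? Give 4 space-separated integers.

Answer: 7 8 8 7

Derivation:
Step 1: flows [1->0,3->1,3->2] -> levels [2 8 11 9]
Step 2: flows [1->0,3->1,2->3] -> levels [3 8 10 9]
Step 3: flows [1->0,3->1,2->3] -> levels [4 8 9 9]
Step 4: flows [1->0,3->1,2=3] -> levels [5 8 9 8]
Step 5: flows [1->0,1=3,2->3] -> levels [6 7 8 9]
Step 6: flows [1->0,3->1,3->2] -> levels [7 7 9 7]
Step 7: flows [0=1,1=3,2->3] -> levels [7 7 8 8]
Step 8: flows [0=1,3->1,2=3] -> levels [7 8 8 7]
Step 9: flows [1->0,1->3,2->3] -> levels [8 6 7 9]
Step 10: flows [0->1,3->1,3->2] -> levels [7 8 8 7]
  -> period-2 cycle: step 10 state = step 8 state; never stabilizes
  -> state at step 30: (30-8) mod 2 = 0, same as step 8 -> [7 8 8 7]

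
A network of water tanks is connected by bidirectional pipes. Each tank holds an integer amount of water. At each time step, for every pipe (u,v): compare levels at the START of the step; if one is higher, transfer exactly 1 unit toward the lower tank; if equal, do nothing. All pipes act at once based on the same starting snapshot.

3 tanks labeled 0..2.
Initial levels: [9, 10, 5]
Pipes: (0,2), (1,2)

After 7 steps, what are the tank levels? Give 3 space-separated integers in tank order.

Answer: 8 9 7

Derivation:
Step 1: flows [0->2,1->2] -> levels [8 9 7]
Step 2: flows [0->2,1->2] -> levels [7 8 9]
Step 3: flows [2->0,2->1] -> levels [8 9 7]
  -> period-2 cycle: step 3 state = step 1 state
  -> state at step 7: (7-1) mod 2 = 0, same as step 1 -> [8 9 7]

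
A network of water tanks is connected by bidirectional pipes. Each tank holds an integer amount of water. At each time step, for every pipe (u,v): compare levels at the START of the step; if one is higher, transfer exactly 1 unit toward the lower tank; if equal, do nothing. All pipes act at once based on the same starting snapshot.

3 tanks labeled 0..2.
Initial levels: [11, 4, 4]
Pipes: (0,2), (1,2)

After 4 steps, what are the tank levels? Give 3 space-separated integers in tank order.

Step 1: flows [0->2,1=2] -> levels [10 4 5]
Step 2: flows [0->2,2->1] -> levels [9 5 5]
Step 3: flows [0->2,1=2] -> levels [8 5 6]
Step 4: flows [0->2,2->1] -> levels [7 6 6]

Answer: 7 6 6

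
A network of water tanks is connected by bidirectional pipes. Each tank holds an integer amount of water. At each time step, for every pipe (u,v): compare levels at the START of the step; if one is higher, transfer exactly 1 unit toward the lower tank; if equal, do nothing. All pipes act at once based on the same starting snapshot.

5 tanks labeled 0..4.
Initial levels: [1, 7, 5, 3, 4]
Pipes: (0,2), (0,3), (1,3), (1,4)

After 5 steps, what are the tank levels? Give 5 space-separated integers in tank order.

Answer: 3 5 4 4 4

Derivation:
Step 1: flows [2->0,3->0,1->3,1->4] -> levels [3 5 4 3 5]
Step 2: flows [2->0,0=3,1->3,1=4] -> levels [4 4 3 4 5]
Step 3: flows [0->2,0=3,1=3,4->1] -> levels [3 5 4 4 4]
Step 4: flows [2->0,3->0,1->3,1->4] -> levels [5 3 3 4 5]
Step 5: flows [0->2,0->3,3->1,4->1] -> levels [3 5 4 4 4]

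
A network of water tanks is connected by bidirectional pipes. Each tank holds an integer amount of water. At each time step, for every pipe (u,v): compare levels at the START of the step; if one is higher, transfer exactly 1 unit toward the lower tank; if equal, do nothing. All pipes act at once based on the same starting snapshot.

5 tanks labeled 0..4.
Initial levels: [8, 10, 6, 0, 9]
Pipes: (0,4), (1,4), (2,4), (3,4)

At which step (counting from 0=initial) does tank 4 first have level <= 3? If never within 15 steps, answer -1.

Answer: -1

Derivation:
Step 1: flows [4->0,1->4,4->2,4->3] -> levels [9 9 7 1 7]
Step 2: flows [0->4,1->4,2=4,4->3] -> levels [8 8 7 2 8]
Step 3: flows [0=4,1=4,4->2,4->3] -> levels [8 8 8 3 6]
Step 4: flows [0->4,1->4,2->4,4->3] -> levels [7 7 7 4 8]
Step 5: flows [4->0,4->1,4->2,4->3] -> levels [8 8 8 5 4]
Step 6: flows [0->4,1->4,2->4,3->4] -> levels [7 7 7 4 8]
  -> period-2 cycle (repeats step 4); tank 4 never drops to <=3
Tank 4 never reaches <=3 within 15 steps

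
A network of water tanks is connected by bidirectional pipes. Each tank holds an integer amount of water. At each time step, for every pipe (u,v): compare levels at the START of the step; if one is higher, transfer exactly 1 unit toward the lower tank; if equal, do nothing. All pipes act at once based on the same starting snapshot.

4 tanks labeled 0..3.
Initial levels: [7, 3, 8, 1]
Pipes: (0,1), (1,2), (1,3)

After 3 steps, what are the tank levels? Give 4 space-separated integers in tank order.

Step 1: flows [0->1,2->1,1->3] -> levels [6 4 7 2]
Step 2: flows [0->1,2->1,1->3] -> levels [5 5 6 3]
Step 3: flows [0=1,2->1,1->3] -> levels [5 5 5 4]

Answer: 5 5 5 4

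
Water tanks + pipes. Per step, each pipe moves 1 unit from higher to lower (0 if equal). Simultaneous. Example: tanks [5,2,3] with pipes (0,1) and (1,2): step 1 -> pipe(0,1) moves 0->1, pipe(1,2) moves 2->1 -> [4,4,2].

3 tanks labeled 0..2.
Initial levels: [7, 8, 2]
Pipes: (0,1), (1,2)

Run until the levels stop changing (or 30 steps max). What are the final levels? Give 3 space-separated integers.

Answer: 6 5 6

Derivation:
Step 1: flows [1->0,1->2] -> levels [8 6 3]
Step 2: flows [0->1,1->2] -> levels [7 6 4]
Step 3: flows [0->1,1->2] -> levels [6 6 5]
Step 4: flows [0=1,1->2] -> levels [6 5 6]
Step 5: flows [0->1,2->1] -> levels [5 7 5]
Step 6: flows [1->0,1->2] -> levels [6 5 6]
  -> period-2 cycle: step 6 state = step 4 state; never stabilizes
  -> state at step 30: (30-4) mod 2 = 0, same as step 4 -> [6 5 6]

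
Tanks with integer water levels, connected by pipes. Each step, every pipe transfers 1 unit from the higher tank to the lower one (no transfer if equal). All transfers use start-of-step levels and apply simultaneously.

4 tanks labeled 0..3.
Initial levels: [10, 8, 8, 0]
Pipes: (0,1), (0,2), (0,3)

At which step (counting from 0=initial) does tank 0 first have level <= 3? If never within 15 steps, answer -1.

Answer: -1

Derivation:
Step 1: flows [0->1,0->2,0->3] -> levels [7 9 9 1]
Step 2: flows [1->0,2->0,0->3] -> levels [8 8 8 2]
Step 3: flows [0=1,0=2,0->3] -> levels [7 8 8 3]
Step 4: flows [1->0,2->0,0->3] -> levels [8 7 7 4]
Step 5: flows [0->1,0->2,0->3] -> levels [5 8 8 5]
Step 6: flows [1->0,2->0,0=3] -> levels [7 7 7 5]
Step 7: flows [0=1,0=2,0->3] -> levels [6 7 7 6]
Step 8: flows [1->0,2->0,0=3] -> levels [8 6 6 6]
Step 9: flows [0->1,0->2,0->3] -> levels [5 7 7 7]
Step 10: flows [1->0,2->0,3->0] -> levels [8 6 6 6]
  -> period-2 cycle (repeats step 8); tank 0 never drops to <=3
Tank 0 never reaches <=3 within 15 steps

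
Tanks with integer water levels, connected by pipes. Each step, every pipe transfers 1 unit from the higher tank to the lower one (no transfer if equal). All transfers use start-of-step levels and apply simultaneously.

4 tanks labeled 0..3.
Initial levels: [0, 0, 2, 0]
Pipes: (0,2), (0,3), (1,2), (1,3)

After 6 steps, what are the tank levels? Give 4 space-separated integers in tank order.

Answer: -1 -1 2 2

Derivation:
Step 1: flows [2->0,0=3,2->1,1=3] -> levels [1 1 0 0]
Step 2: flows [0->2,0->3,1->2,1->3] -> levels [-1 -1 2 2]
Step 3: flows [2->0,3->0,2->1,3->1] -> levels [1 1 0 0]
  -> period-2 cycle: step 3 state = step 1 state
  -> state at step 6: (6-1) mod 2 = 1, same as step 2 -> [-1 -1 2 2]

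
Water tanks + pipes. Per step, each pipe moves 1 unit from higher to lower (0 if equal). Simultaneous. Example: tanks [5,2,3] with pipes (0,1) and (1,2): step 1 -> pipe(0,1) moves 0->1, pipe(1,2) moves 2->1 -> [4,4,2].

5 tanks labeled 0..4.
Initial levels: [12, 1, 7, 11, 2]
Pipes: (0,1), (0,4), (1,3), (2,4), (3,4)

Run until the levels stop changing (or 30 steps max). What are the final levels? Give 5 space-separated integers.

Answer: 6 7 6 6 8

Derivation:
Step 1: flows [0->1,0->4,3->1,2->4,3->4] -> levels [10 3 6 9 5]
Step 2: flows [0->1,0->4,3->1,2->4,3->4] -> levels [8 5 5 7 8]
Step 3: flows [0->1,0=4,3->1,4->2,4->3] -> levels [7 7 6 7 6]
Step 4: flows [0=1,0->4,1=3,2=4,3->4] -> levels [6 7 6 6 8]
Step 5: flows [1->0,4->0,1->3,4->2,4->3] -> levels [8 5 7 8 5]
Step 6: flows [0->1,0->4,3->1,2->4,3->4] -> levels [6 7 6 6 8]
  -> period-2 cycle: step 6 state = step 4 state; never stabilizes
  -> state at step 30: (30-4) mod 2 = 0, same as step 4 -> [6 7 6 6 8]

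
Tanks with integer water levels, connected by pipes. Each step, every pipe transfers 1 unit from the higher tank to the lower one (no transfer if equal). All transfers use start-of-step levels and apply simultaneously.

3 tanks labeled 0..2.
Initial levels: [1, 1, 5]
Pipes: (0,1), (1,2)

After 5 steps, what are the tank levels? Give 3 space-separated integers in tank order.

Answer: 2 3 2

Derivation:
Step 1: flows [0=1,2->1] -> levels [1 2 4]
Step 2: flows [1->0,2->1] -> levels [2 2 3]
Step 3: flows [0=1,2->1] -> levels [2 3 2]
Step 4: flows [1->0,1->2] -> levels [3 1 3]
Step 5: flows [0->1,2->1] -> levels [2 3 2]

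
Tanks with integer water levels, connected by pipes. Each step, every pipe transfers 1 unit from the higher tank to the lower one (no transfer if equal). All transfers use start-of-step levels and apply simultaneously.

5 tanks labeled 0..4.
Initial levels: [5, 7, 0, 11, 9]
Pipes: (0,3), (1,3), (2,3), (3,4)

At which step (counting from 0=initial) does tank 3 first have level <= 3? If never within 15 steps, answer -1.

Answer: -1

Derivation:
Step 1: flows [3->0,3->1,3->2,3->4] -> levels [6 8 1 7 10]
Step 2: flows [3->0,1->3,3->2,4->3] -> levels [7 7 2 7 9]
Step 3: flows [0=3,1=3,3->2,4->3] -> levels [7 7 3 7 8]
Step 4: flows [0=3,1=3,3->2,4->3] -> levels [7 7 4 7 7]
Step 5: flows [0=3,1=3,3->2,3=4] -> levels [7 7 5 6 7]
Step 6: flows [0->3,1->3,3->2,4->3] -> levels [6 6 6 8 6]
Step 7: flows [3->0,3->1,3->2,3->4] -> levels [7 7 7 4 7]
Step 8: flows [0->3,1->3,2->3,4->3] -> levels [6 6 6 8 6]
  -> period-2 cycle (repeats step 6); tank 3 never drops to <=3
Tank 3 never reaches <=3 within 15 steps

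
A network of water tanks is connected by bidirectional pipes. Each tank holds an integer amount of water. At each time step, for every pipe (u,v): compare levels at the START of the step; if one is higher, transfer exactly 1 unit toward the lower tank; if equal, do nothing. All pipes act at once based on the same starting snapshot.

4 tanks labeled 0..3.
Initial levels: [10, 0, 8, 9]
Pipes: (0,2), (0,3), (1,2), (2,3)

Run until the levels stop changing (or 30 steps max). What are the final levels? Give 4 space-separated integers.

Step 1: flows [0->2,0->3,2->1,3->2] -> levels [8 1 9 9]
Step 2: flows [2->0,3->0,2->1,2=3] -> levels [10 2 7 8]
Step 3: flows [0->2,0->3,2->1,3->2] -> levels [8 3 8 8]
Step 4: flows [0=2,0=3,2->1,2=3] -> levels [8 4 7 8]
Step 5: flows [0->2,0=3,2->1,3->2] -> levels [7 5 8 7]
Step 6: flows [2->0,0=3,2->1,2->3] -> levels [8 6 5 8]
Step 7: flows [0->2,0=3,1->2,3->2] -> levels [7 5 8 7]
  -> period-2 cycle: step 7 state = step 5 state; never stabilizes
  -> state at step 30: (30-5) mod 2 = 1, same as step 6 -> [8 6 5 8]

Answer: 8 6 5 8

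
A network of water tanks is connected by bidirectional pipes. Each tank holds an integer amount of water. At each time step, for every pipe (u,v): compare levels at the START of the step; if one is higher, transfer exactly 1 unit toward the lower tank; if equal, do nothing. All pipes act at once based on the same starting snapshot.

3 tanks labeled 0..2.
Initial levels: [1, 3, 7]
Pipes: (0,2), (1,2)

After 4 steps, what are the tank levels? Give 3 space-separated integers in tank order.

Step 1: flows [2->0,2->1] -> levels [2 4 5]
Step 2: flows [2->0,2->1] -> levels [3 5 3]
Step 3: flows [0=2,1->2] -> levels [3 4 4]
Step 4: flows [2->0,1=2] -> levels [4 4 3]

Answer: 4 4 3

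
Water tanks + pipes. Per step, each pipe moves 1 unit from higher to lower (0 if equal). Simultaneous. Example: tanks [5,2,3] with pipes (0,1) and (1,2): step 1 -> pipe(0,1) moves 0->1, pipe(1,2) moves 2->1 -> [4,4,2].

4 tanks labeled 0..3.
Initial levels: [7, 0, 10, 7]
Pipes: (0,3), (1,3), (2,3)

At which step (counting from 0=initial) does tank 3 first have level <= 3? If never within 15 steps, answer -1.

Step 1: flows [0=3,3->1,2->3] -> levels [7 1 9 7]
Step 2: flows [0=3,3->1,2->3] -> levels [7 2 8 7]
Step 3: flows [0=3,3->1,2->3] -> levels [7 3 7 7]
Step 4: flows [0=3,3->1,2=3] -> levels [7 4 7 6]
Step 5: flows [0->3,3->1,2->3] -> levels [6 5 6 7]
Step 6: flows [3->0,3->1,3->2] -> levels [7 6 7 4]
Step 7: flows [0->3,1->3,2->3] -> levels [6 5 6 7]
  -> period-2 cycle (repeats step 5); tank 3 never drops to <=3
Tank 3 never reaches <=3 within 15 steps

Answer: -1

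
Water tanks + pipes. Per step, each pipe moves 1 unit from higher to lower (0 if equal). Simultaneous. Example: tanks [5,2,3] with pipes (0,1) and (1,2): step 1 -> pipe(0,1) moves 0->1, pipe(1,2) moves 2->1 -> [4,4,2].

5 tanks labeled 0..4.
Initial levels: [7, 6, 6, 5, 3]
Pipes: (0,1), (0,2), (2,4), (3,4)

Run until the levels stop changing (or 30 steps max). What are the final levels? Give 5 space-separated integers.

Step 1: flows [0->1,0->2,2->4,3->4] -> levels [5 7 6 4 5]
Step 2: flows [1->0,2->0,2->4,4->3] -> levels [7 6 4 5 5]
Step 3: flows [0->1,0->2,4->2,3=4] -> levels [5 7 6 5 4]
Step 4: flows [1->0,2->0,2->4,3->4] -> levels [7 6 4 4 6]
Step 5: flows [0->1,0->2,4->2,4->3] -> levels [5 7 6 5 4]
  -> period-2 cycle: step 5 state = step 3 state; never stabilizes
  -> state at step 30: (30-3) mod 2 = 1, same as step 4 -> [7 6 4 4 6]

Answer: 7 6 4 4 6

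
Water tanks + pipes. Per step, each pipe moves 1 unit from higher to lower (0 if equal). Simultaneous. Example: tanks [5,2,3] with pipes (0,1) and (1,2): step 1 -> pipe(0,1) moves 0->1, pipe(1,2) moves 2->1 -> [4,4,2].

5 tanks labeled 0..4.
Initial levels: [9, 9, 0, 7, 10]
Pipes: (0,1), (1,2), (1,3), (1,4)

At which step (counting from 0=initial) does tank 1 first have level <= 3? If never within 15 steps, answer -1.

Answer: -1

Derivation:
Step 1: flows [0=1,1->2,1->3,4->1] -> levels [9 8 1 8 9]
Step 2: flows [0->1,1->2,1=3,4->1] -> levels [8 9 2 8 8]
Step 3: flows [1->0,1->2,1->3,1->4] -> levels [9 5 3 9 9]
Step 4: flows [0->1,1->2,3->1,4->1] -> levels [8 7 4 8 8]
Step 5: flows [0->1,1->2,3->1,4->1] -> levels [7 9 5 7 7]
Step 6: flows [1->0,1->2,1->3,1->4] -> levels [8 5 6 8 8]
Step 7: flows [0->1,2->1,3->1,4->1] -> levels [7 9 5 7 7]
  -> period-2 cycle (repeats step 5); tank 1 never drops to <=3
Tank 1 never reaches <=3 within 15 steps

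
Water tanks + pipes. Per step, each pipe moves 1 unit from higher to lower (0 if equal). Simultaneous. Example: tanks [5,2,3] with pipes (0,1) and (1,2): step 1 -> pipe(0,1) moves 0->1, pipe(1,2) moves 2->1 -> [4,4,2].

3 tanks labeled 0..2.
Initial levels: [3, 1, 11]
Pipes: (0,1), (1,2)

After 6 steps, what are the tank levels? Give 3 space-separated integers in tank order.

Step 1: flows [0->1,2->1] -> levels [2 3 10]
Step 2: flows [1->0,2->1] -> levels [3 3 9]
Step 3: flows [0=1,2->1] -> levels [3 4 8]
Step 4: flows [1->0,2->1] -> levels [4 4 7]
Step 5: flows [0=1,2->1] -> levels [4 5 6]
Step 6: flows [1->0,2->1] -> levels [5 5 5]

Answer: 5 5 5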